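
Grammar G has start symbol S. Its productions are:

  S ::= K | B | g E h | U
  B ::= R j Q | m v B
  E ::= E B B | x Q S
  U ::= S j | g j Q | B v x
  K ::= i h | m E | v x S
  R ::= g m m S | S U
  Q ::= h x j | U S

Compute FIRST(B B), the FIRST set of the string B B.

{ g, i, m, v }

Add FIRST(B) = { g, i, m, v }; B is not nullable, stop.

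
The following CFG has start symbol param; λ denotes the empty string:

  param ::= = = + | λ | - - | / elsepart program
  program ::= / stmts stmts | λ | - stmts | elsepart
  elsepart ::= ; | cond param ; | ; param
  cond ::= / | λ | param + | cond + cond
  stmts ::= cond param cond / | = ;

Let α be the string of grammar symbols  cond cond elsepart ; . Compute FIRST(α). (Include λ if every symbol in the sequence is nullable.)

{ +, -, /, ;, = }

Add FIRST(cond)\{λ} = { +, -, /, = }; cond is nullable, continue.
Add FIRST(cond)\{λ} = { +, -, /, = }; cond is nullable, continue.
Add FIRST(elsepart) = { +, -, /, ;, = }; elsepart is not nullable, stop.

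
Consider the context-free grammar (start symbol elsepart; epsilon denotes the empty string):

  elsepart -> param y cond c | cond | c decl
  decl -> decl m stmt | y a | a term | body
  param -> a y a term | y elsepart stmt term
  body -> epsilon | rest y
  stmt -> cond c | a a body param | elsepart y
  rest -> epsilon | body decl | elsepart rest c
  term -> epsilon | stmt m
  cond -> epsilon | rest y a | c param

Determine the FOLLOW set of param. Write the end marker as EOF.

In elsepart -> param y cond c: add FIRST(y cond c) = { y }.
In stmt -> a a body param: param is at the end, add FOLLOW(stmt) = { EOF, a, c, m, y }.
In cond -> c param: param is at the end, add FOLLOW(cond) = { EOF, a, c, m, y }.
Union: FOLLOW(param) = { EOF, a, c, m, y }.

{ EOF, a, c, m, y }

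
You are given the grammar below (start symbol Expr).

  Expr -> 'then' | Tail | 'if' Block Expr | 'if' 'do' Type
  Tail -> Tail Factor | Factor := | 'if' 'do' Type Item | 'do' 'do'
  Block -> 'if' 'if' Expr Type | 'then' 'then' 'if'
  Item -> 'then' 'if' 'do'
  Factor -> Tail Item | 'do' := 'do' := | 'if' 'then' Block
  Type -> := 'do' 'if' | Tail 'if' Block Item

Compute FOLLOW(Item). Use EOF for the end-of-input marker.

{ EOF, 'do', 'if', 'then', := }

In Tail -> 'if' 'do' Type Item: Item is at the end, add FOLLOW(Tail) = { EOF, 'do', 'if', 'then', := }.
In Factor -> Tail Item: Item is at the end, add FOLLOW(Factor) = { EOF, 'do', 'if', 'then', := }.
In Type -> Tail 'if' Block Item: Item is at the end, add FOLLOW(Type) = { EOF, 'do', 'if', 'then', := }.
Union: FOLLOW(Item) = { EOF, 'do', 'if', 'then', := }.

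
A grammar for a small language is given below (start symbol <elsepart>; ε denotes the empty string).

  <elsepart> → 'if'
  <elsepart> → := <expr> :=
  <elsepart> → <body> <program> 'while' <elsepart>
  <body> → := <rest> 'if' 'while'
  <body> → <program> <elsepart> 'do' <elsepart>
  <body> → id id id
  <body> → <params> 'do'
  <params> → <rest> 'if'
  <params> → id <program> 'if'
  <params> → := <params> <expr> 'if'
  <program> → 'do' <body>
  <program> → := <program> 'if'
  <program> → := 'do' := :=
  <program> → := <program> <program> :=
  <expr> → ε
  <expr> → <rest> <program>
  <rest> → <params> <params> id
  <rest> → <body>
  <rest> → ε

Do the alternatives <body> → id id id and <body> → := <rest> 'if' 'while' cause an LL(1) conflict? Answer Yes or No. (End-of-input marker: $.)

FIRST(id id id) = { id } and FIRST(:= <rest> 'if' 'while') = { := }.
The FIRST sets are disjoint and neither alternative is nullable — no conflict.

No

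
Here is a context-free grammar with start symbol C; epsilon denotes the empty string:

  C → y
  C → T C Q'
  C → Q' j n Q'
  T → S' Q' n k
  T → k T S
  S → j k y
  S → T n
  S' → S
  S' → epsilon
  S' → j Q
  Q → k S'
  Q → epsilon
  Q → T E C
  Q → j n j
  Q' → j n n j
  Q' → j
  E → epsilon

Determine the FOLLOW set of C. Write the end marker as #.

C is the start symbol, so # ∈ FOLLOW(C).
In C → T C Q': add FIRST(Q') = { j }.
In Q → T E C: C is at the end, add FOLLOW(Q) = { j }.
Union: FOLLOW(C) = { #, j }.

{ #, j }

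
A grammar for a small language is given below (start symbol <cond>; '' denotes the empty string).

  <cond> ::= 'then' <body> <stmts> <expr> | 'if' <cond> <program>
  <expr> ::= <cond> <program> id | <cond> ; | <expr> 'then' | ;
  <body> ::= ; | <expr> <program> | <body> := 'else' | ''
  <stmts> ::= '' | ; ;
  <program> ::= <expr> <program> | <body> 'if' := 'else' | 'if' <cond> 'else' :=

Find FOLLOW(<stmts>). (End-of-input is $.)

{ 'if', 'then', ; }

In <cond> ::= 'then' <body> <stmts> <expr>: add FIRST(<expr>) = { 'if', 'then', ; }.
Union: FOLLOW(<stmts>) = { 'if', 'then', ; }.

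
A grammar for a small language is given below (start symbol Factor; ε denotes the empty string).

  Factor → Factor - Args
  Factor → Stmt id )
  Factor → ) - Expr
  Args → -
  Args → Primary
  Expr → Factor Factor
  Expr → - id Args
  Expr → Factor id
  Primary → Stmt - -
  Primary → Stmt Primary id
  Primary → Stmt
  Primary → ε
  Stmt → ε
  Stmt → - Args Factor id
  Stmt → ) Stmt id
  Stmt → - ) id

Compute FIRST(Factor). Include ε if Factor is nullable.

{ ), -, id }

From Factor → Factor - Args: add FIRST(Factor) = { ), -, id }.
From Factor → Stmt id ): Stmt nullable, take FIRST(Stmt) ∪ {id} = { ), -, id }.
Factor → ) - Expr contributes {)}.
Union: FIRST(Factor) = { ), -, id }.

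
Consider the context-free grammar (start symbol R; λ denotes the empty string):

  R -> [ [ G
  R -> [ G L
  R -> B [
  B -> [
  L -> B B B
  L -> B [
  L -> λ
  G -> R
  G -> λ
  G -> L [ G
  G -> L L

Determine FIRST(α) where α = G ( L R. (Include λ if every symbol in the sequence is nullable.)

Add FIRST(G)\{λ} = { [ }; G is nullable, continue.
( is a terminal; add {(} and stop.

{ (, [ }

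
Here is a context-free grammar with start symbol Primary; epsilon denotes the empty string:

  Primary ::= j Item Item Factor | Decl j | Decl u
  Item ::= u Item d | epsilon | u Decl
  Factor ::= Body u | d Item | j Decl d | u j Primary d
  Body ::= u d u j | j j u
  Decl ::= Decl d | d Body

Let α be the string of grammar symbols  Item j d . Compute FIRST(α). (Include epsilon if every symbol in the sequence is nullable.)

{ j, u }

Add FIRST(Item)\{epsilon} = { u }; Item is nullable, continue.
j is a terminal; add {j} and stop.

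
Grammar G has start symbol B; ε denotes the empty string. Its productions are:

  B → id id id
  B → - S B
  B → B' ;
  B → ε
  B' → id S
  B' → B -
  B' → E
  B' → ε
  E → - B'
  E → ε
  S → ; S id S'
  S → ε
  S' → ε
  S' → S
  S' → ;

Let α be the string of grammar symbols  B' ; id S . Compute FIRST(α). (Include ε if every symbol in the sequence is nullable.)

Add FIRST(B')\{ε} = { -, ;, id }; B' is nullable, continue.
; is a terminal; add {;} and stop.

{ -, ;, id }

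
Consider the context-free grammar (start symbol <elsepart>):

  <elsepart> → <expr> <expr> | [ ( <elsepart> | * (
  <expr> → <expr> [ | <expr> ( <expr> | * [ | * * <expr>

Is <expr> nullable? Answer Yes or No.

No

No nonterminal in this grammar is nullable.
No production of <expr> has an RHS whose symbols are all nullable, so <expr> is not nullable.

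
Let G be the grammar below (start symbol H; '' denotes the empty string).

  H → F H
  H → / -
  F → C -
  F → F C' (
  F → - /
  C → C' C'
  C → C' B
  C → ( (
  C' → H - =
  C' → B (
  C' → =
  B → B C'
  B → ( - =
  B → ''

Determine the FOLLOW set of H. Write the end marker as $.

H is the start symbol, so $ ∈ FOLLOW(H).
In H → F H: H is at the end, add FOLLOW(H) = { $, - }.
In C' → H - =: add FIRST(- =) = { - }.
Union: FOLLOW(H) = { $, - }.

{ $, - }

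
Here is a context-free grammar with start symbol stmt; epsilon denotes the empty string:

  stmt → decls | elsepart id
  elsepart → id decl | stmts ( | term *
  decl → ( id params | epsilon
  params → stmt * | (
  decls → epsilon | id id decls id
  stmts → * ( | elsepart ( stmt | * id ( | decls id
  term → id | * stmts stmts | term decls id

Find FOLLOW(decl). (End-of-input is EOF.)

In elsepart → id decl: decl is at the end, add FOLLOW(elsepart) = { (, id }.
Union: FOLLOW(decl) = { (, id }.

{ (, id }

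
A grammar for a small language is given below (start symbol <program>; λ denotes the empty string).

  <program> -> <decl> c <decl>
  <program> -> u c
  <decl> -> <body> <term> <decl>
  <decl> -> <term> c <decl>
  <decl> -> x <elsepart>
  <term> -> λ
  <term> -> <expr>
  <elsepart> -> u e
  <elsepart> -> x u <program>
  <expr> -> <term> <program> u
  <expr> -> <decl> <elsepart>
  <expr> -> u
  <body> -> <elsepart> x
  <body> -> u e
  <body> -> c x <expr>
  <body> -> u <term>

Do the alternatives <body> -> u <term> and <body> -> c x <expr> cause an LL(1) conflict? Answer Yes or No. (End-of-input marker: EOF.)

No

FIRST(u <term>) = { u } and FIRST(c x <expr>) = { c }.
The FIRST sets are disjoint and neither alternative is nullable — no conflict.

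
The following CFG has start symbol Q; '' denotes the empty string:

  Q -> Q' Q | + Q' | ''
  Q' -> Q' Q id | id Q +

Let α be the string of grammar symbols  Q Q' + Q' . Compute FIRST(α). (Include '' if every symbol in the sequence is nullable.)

Add FIRST(Q)\{''} = { +, id }; Q is nullable, continue.
Add FIRST(Q') = { id }; Q' is not nullable, stop.

{ +, id }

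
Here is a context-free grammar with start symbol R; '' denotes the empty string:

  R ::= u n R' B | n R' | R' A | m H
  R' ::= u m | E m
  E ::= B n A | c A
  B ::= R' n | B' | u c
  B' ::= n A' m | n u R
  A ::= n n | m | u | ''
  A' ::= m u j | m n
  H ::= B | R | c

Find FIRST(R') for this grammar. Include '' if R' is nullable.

R' ::= u m contributes {u}.
From R' ::= E m: add FIRST(E) = { c, n, u }.
Union: FIRST(R') = { c, n, u }.

{ c, n, u }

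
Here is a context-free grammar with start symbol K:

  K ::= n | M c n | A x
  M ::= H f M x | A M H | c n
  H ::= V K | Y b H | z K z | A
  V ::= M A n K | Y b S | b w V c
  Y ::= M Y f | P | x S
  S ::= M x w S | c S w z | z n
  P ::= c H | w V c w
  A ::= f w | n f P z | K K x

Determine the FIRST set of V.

{ b, c, f, n, w, x, z }

From V ::= M A n K: add FIRST(M) = { b, c, f, n, w, x, z }.
From V ::= Y b S: add FIRST(Y) = { b, c, f, n, w, x, z }.
V ::= b w V c contributes {b}.
Union: FIRST(V) = { b, c, f, n, w, x, z }.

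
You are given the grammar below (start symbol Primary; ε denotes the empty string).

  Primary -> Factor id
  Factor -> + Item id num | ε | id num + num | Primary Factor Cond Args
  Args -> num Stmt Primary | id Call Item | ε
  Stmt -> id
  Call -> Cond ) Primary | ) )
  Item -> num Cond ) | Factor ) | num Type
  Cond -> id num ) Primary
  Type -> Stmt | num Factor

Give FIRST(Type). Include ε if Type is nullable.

{ id, num }

From Type -> Stmt: add FIRST(Stmt) = { id }.
Type -> num Factor contributes {num}.
Union: FIRST(Type) = { id, num }.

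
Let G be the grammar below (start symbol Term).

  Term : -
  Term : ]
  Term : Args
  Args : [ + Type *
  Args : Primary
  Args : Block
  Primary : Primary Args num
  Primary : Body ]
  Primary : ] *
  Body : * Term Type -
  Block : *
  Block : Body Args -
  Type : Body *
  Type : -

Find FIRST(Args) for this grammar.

{ *, [, ] }

Args : [ + Type * contributes {[}.
From Args : Primary: add FIRST(Primary) = { *, ] }.
From Args : Block: add FIRST(Block) = { * }.
Union: FIRST(Args) = { *, [, ] }.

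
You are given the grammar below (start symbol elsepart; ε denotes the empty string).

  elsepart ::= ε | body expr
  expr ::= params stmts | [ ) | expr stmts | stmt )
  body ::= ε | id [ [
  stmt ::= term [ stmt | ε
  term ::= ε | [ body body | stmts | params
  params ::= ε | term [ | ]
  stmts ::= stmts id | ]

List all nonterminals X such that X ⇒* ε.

Directly nullable (have an ε-production): elsepart, body, stmt, term, params.
No other nonterminal has a production whose RHS symbols are all nullable.

{ body, elsepart, params, stmt, term }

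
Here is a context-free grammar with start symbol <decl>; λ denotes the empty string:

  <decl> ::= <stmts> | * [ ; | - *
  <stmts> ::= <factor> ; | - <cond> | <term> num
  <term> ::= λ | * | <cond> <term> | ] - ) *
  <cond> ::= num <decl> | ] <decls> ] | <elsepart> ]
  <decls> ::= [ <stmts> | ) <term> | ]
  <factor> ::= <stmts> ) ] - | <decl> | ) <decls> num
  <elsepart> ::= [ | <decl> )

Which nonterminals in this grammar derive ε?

Directly nullable (have an λ-production): <term>.
No other nonterminal has a production whose RHS symbols are all nullable.

{ <term> }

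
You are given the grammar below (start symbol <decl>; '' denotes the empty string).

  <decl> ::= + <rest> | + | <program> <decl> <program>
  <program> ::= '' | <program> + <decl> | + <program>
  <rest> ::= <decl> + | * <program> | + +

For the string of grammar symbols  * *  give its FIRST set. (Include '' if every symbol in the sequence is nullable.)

{ * }

* is a terminal; add {*} and stop.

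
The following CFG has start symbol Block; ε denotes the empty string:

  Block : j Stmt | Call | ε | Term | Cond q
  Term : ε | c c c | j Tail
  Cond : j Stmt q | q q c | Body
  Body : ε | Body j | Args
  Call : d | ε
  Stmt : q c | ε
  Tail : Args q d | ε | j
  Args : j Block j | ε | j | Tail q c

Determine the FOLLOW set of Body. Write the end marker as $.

In Cond : Body: Body is at the end, add FOLLOW(Cond) = { q }.
In Body : Body j: add FIRST(j) = { j }.
Union: FOLLOW(Body) = { j, q }.

{ j, q }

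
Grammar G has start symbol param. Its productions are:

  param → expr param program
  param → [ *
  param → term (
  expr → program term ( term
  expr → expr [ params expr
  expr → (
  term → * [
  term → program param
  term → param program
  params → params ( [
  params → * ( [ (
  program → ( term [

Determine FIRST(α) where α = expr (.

Add FIRST(expr) = { ( }; expr is not nullable, stop.

{ ( }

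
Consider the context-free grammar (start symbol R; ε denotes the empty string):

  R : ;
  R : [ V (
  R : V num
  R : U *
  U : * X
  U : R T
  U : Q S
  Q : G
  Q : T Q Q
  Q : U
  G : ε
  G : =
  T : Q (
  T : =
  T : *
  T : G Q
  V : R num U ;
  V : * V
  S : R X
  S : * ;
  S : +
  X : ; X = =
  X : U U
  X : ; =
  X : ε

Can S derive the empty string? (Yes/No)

No

Nullable nonterminals: G, Q, T, X.
No production of S has an RHS whose symbols are all nullable, so S is not nullable.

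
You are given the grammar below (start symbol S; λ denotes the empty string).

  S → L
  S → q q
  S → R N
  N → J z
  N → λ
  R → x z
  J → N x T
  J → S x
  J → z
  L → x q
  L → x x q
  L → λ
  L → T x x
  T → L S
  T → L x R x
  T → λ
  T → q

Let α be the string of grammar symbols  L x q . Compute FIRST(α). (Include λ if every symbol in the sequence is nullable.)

Add FIRST(L)\{λ} = { q, x }; L is nullable, continue.
x is a terminal; add {x} and stop.

{ q, x }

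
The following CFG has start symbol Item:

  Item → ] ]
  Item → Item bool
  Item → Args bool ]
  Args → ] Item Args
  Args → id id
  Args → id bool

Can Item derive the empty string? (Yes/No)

No

No nonterminal in this grammar is nullable.
No production of Item has an RHS whose symbols are all nullable, so Item is not nullable.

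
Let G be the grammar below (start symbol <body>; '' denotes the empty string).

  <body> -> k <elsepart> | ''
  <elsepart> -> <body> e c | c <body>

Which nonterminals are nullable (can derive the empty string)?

{ <body> }

Directly nullable (have an ''-production): <body>.
No other nonterminal has a production whose RHS symbols are all nullable.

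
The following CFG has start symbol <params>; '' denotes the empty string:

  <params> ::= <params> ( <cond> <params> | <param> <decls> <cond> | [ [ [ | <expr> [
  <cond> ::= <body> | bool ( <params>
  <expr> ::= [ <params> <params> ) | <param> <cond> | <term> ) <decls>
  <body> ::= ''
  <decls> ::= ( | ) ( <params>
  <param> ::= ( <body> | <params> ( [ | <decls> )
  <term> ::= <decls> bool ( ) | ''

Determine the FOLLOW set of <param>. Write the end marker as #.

{ (, ), [, bool }

In <params> ::= <param> <decls> <cond>: add FIRST(<decls> <cond>) = { (, ) }.
In <expr> ::= <param> <cond>: add FIRST(<cond>)\{''} = { bool }.
  Since <cond> is nullable, also add FOLLOW(<expr>) = { [ }.
Union: FOLLOW(<param>) = { (, ), [, bool }.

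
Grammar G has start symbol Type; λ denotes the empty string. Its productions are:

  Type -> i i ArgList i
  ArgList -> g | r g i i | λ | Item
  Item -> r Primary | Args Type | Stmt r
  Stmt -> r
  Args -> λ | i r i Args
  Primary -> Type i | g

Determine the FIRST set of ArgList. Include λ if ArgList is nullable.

{ g, i, r, λ }

ArgList -> g contributes {g}.
ArgList -> r g i i contributes {r}.
ArgList -> λ contributes λ.
From ArgList -> Item: add FIRST(Item) = { i, r }.
Union: FIRST(ArgList) = { g, i, r, λ }.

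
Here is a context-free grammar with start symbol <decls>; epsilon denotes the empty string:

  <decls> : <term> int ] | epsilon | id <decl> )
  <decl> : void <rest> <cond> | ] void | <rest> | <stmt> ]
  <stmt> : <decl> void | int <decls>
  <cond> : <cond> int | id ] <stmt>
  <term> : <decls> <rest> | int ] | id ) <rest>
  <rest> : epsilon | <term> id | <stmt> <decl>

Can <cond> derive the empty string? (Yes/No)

Nullable nonterminals: <decl>, <decls>, <rest>, <term>.
No production of <cond> has an RHS whose symbols are all nullable, so <cond> is not nullable.

No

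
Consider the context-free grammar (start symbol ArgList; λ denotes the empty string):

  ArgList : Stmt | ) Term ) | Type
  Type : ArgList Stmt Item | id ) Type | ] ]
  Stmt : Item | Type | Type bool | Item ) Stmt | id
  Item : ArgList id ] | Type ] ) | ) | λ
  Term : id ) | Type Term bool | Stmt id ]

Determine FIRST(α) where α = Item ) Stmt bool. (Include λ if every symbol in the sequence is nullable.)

Add FIRST(Item)\{λ} = { ), ], bool, id }; Item is nullable, continue.
) is a terminal; add {)} and stop.

{ ), ], bool, id }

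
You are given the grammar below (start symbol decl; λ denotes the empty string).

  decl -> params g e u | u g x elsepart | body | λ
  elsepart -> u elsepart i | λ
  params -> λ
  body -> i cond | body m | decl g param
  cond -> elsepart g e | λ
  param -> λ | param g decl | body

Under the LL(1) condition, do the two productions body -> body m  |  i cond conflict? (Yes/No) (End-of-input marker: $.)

Yes

FIRST(body m) = { g, i, u } and FIRST(i cond) = { i }.
Both contain i, so the two alternatives are not disjoint — LL(1) conflict.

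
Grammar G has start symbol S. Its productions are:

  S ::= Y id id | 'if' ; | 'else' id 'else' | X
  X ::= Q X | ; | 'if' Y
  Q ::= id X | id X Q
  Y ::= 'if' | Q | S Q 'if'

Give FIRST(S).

From S ::= Y id id: add FIRST(Y) = { 'else', 'if', ;, id }.
S ::= 'if' ; contributes {'if'}.
S ::= 'else' id 'else' contributes {'else'}.
From S ::= X: add FIRST(X) = { 'if', ;, id }.
Union: FIRST(S) = { 'else', 'if', ;, id }.

{ 'else', 'if', ;, id }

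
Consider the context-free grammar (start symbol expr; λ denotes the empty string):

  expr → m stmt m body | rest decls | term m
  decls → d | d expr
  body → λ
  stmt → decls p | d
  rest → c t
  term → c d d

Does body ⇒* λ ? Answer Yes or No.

body has an λ-production, so body ⇒ λ.

Yes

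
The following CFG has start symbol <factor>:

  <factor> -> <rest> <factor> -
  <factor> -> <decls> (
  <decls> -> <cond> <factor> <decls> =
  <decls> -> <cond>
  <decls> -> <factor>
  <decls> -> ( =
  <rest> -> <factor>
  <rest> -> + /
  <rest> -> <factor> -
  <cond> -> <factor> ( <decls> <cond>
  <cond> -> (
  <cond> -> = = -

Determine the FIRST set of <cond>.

From <cond> -> <factor> ( <decls> <cond>: add FIRST(<factor>) = { (, +, = }.
<cond> -> ( contributes {(}.
<cond> -> = = - contributes {=}.
Union: FIRST(<cond>) = { (, +, = }.

{ (, +, = }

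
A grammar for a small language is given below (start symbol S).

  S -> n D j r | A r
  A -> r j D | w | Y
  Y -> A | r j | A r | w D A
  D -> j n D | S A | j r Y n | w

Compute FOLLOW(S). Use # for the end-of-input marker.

{ #, r, w }

S is the start symbol, so # ∈ FOLLOW(S).
In D -> S A: add FIRST(A) = { r, w }.
Union: FOLLOW(S) = { #, r, w }.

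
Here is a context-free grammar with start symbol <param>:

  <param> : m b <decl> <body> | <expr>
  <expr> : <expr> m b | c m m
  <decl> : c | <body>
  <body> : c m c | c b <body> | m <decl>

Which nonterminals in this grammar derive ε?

No nonterminal has an empty production or an RHS whose symbols are all nullable.

{ } (none)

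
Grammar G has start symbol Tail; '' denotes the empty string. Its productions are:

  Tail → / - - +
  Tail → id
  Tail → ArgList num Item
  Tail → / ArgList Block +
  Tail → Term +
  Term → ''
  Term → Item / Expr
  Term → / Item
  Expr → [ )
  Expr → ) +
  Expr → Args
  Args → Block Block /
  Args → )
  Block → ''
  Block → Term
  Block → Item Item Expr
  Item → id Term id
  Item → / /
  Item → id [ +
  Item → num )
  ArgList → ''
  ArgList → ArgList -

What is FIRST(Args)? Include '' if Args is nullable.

From Args → Block Block /: Block, Block nullable, take FIRST(Block) ∪ FIRST(Block) ∪ {/} = { /, id, num }.
Args → ) contributes {)}.
Union: FIRST(Args) = { ), /, id, num }.

{ ), /, id, num }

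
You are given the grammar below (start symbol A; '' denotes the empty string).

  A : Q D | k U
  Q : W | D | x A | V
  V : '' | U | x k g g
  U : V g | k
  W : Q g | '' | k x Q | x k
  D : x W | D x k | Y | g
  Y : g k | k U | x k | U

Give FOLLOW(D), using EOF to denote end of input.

In A : Q D: D is at the end, add FOLLOW(A) = { EOF, g, k, x }.
In Q : D: D is at the end, add FOLLOW(Q) = { EOF, g, k, x }.
In D : D x k: add FIRST(x k) = { x }.
Union: FOLLOW(D) = { EOF, g, k, x }.

{ EOF, g, k, x }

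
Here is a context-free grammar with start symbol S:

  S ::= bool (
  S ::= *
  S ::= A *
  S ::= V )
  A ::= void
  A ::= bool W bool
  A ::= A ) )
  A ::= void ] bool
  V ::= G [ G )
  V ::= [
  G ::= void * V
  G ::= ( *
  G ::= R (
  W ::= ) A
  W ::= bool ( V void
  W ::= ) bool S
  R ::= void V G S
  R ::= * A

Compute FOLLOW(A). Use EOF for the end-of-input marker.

{ (, ), *, bool }

In S ::= A *: add FIRST(*) = { * }.
In A ::= A ) ): add FIRST() )) = { ) }.
In W ::= ) A: A is at the end, add FOLLOW(W) = { bool }.
In R ::= * A: A is at the end, add FOLLOW(R) = { ( }.
Union: FOLLOW(A) = { (, ), *, bool }.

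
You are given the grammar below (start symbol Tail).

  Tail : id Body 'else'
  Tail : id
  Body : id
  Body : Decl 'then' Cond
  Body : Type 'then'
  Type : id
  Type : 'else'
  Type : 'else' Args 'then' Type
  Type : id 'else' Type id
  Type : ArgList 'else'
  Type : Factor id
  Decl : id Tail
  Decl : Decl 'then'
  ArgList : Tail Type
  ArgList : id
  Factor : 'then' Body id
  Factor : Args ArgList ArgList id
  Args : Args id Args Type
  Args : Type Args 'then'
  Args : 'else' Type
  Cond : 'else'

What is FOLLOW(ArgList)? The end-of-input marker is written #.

{ 'else', id }

In Type : ArgList 'else': add FIRST('else') = { 'else' }.
In Factor : Args ArgList ArgList id: add FIRST(ArgList id) = { id }.
In Factor : Args ArgList ArgList id: add FIRST(id) = { id }.
Union: FOLLOW(ArgList) = { 'else', id }.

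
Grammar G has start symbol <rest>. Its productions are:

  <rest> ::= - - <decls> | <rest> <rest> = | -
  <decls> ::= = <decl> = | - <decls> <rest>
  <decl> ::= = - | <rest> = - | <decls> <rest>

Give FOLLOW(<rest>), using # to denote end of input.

<rest> is the start symbol, so # ∈ FOLLOW(<rest>).
In <rest> ::= <rest> <rest> =: add FIRST(<rest> =) = { - }.
In <rest> ::= <rest> <rest> =: add FIRST(=) = { = }.
In <decls> ::= - <decls> <rest>: <rest> is at the end, add FOLLOW(<decls>) = { #, -, = }.
In <decl> ::= <rest> = -: add FIRST(= -) = { = }.
In <decl> ::= <decls> <rest>: <rest> is at the end, add FOLLOW(<decl>) = { = }.
Union: FOLLOW(<rest>) = { #, -, = }.

{ #, -, = }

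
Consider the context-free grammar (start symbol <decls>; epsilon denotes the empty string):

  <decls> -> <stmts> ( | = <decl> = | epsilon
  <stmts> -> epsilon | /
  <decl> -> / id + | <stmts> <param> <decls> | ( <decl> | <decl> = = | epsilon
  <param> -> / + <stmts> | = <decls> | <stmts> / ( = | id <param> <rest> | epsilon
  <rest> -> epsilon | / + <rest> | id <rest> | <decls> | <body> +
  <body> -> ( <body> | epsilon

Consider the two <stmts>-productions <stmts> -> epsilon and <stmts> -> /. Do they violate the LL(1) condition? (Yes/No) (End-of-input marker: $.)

FIRST(epsilon) = { epsilon } and FIRST(/) = { / }.
The first alternative is nullable and FOLLOW(<stmts>) = { (, +, /, =, id } shares / with FIRST of the second — conflict.

Yes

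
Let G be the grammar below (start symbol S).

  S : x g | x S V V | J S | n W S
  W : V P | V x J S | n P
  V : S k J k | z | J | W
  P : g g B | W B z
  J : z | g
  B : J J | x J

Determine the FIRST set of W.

{ g, n, x, z }

From W : V P: add FIRST(V) = { g, n, x, z }.
From W : V x J S: add FIRST(V) = { g, n, x, z }.
W : n P contributes {n}.
Union: FIRST(W) = { g, n, x, z }.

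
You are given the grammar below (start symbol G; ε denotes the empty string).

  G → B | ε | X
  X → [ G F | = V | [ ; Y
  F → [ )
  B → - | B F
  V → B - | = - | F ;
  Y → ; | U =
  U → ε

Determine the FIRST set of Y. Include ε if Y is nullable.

{ ;, = }

Y → ; contributes {;}.
From Y → U =: U nullable, take FIRST(U) ∪ {=} = { = }.
Union: FIRST(Y) = { ;, = }.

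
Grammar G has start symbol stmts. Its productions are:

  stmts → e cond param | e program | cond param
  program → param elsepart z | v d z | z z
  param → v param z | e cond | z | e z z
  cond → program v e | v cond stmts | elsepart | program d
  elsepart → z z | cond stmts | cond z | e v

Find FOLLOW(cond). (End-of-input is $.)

{ $, e, v, z }

In stmts → e cond param: add FIRST(param) = { e, v, z }.
In stmts → cond param: add FIRST(param) = { e, v, z }.
In param → e cond: cond is at the end, add FOLLOW(param) = { $, e, v, z }.
In cond → v cond stmts: add FIRST(stmts) = { e, v, z }.
In elsepart → cond stmts: add FIRST(stmts) = { e, v, z }.
In elsepart → cond z: add FIRST(z) = { z }.
Union: FOLLOW(cond) = { $, e, v, z }.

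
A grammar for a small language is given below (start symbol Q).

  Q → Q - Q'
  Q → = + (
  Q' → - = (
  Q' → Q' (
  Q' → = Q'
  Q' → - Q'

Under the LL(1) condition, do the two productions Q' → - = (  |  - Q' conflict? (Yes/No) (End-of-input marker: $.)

Yes

FIRST(- = () = { - } and FIRST(- Q') = { - }.
Both contain -, so the two alternatives are not disjoint — LL(1) conflict.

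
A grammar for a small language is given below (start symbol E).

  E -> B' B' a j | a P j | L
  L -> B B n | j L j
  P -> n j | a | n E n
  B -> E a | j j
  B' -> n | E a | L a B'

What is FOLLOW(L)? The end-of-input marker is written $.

In E -> L: L is at the end, add FOLLOW(E) = { $, a, n }.
In L -> j L j: add FIRST(j) = { j }.
In B' -> L a B': add FIRST(a B') = { a }.
Union: FOLLOW(L) = { $, a, j, n }.

{ $, a, j, n }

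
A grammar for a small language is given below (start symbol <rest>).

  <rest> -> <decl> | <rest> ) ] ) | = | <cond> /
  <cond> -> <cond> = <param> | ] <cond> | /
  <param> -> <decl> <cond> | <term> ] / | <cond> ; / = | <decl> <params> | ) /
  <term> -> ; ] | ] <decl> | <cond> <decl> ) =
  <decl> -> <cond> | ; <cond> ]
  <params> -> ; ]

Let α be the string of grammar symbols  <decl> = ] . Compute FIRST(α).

{ /, ;, ] }

Add FIRST(<decl>) = { /, ;, ] }; <decl> is not nullable, stop.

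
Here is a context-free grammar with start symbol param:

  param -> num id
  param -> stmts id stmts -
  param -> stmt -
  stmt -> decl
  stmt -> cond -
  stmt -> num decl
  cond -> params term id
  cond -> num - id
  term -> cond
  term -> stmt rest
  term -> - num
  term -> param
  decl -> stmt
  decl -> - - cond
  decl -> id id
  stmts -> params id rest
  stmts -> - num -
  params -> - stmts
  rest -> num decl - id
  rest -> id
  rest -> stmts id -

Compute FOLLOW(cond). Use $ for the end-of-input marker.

{ -, id, num }

In stmt -> cond -: add FIRST(-) = { - }.
In term -> cond: cond is at the end, add FOLLOW(term) = { id }.
In decl -> - - cond: cond is at the end, add FOLLOW(decl) = { -, id, num }.
Union: FOLLOW(cond) = { -, id, num }.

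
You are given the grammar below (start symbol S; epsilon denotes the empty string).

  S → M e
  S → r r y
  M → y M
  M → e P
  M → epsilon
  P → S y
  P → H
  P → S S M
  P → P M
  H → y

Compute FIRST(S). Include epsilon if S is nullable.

From S → M e: M nullable, take FIRST(M) ∪ {e} = { e, y }.
S → r r y contributes {r}.
Union: FIRST(S) = { e, r, y }.

{ e, r, y }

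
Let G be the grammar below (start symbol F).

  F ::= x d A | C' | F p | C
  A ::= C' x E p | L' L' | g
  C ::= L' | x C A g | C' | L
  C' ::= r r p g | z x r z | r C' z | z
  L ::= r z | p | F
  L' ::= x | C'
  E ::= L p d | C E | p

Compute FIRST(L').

{ r, x, z }

L' ::= x contributes {x}.
From L' ::= C': add FIRST(C') = { r, z }.
Union: FIRST(L') = { r, x, z }.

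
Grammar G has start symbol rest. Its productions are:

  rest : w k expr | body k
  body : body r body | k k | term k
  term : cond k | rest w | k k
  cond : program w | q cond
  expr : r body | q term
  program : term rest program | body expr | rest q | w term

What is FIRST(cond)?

From cond : program w: add FIRST(program) = { k, q, w }.
cond : q cond contributes {q}.
Union: FIRST(cond) = { k, q, w }.

{ k, q, w }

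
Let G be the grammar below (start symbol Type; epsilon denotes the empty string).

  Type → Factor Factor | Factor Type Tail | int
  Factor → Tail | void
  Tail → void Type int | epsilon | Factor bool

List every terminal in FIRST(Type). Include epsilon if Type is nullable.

From Type → Factor Factor: Factor, Factor nullable, take FIRST(Factor) ∪ FIRST(Factor) = { bool, void }; also epsilon since the whole RHS is nullable.
From Type → Factor Type Tail: Factor, Type, Tail nullable, take FIRST(Factor) ∪ FIRST(Type) ∪ FIRST(Tail) = { bool, int, void }; also epsilon since the whole RHS is nullable.
Type → int contributes {int}.
Union: FIRST(Type) = { bool, int, void, epsilon }.

{ bool, int, void, epsilon }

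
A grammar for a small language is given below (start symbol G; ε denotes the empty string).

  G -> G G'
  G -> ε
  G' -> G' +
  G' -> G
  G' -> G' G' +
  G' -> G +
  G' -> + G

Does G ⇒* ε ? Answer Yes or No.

Yes

G has an ε-production, so G ⇒ ε.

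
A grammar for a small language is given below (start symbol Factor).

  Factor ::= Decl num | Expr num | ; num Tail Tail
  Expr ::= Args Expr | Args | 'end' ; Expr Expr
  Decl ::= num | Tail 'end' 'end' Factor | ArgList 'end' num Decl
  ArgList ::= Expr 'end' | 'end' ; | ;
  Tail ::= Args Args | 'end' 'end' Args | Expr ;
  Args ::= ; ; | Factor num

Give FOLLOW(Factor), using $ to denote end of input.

Factor is the start symbol, so $ ∈ FOLLOW(Factor).
In Decl ::= Tail 'end' 'end' Factor: Factor is at the end, add FOLLOW(Decl) = { num }.
In Args ::= Factor num: add FIRST(num) = { num }.
Union: FOLLOW(Factor) = { $, num }.

{ $, num }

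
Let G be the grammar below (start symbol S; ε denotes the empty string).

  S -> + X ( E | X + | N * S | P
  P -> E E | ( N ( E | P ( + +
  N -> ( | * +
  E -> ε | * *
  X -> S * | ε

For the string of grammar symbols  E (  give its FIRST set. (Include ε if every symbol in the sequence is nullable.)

Add FIRST(E)\{ε} = { * }; E is nullable, continue.
( is a terminal; add {(} and stop.

{ (, * }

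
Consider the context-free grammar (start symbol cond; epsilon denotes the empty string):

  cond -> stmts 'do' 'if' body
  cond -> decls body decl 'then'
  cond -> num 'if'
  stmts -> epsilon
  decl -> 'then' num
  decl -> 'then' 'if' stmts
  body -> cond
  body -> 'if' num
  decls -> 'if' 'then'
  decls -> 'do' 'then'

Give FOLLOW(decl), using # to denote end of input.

{ 'then' }

In cond -> decls body decl 'then': add FIRST('then') = { 'then' }.
Union: FOLLOW(decl) = { 'then' }.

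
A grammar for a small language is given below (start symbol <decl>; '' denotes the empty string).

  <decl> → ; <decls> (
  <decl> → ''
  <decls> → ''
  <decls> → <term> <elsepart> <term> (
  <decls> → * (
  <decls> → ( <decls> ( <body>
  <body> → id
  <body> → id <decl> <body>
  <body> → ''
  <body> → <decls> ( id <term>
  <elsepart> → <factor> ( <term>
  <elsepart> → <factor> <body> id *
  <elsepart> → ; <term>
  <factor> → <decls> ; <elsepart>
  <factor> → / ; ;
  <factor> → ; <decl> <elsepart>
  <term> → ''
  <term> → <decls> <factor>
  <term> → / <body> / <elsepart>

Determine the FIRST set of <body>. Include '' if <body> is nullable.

{ (, *, /, ;, id, '' }

<body> → id contributes {id}.
<body> → id <decl> <body> contributes {id}.
<body> → '' contributes ''.
From <body> → <decls> ( id <term>: <decls> nullable, take FIRST(<decls>) ∪ {(} = { (, *, /, ; }.
Union: FIRST(<body>) = { (, *, /, ;, id, '' }.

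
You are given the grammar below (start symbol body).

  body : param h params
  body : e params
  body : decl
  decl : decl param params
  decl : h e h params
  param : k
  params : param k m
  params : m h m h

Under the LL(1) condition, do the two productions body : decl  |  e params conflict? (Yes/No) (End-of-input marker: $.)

No

FIRST(decl) = { h } and FIRST(e params) = { e }.
The FIRST sets are disjoint and neither alternative is nullable — no conflict.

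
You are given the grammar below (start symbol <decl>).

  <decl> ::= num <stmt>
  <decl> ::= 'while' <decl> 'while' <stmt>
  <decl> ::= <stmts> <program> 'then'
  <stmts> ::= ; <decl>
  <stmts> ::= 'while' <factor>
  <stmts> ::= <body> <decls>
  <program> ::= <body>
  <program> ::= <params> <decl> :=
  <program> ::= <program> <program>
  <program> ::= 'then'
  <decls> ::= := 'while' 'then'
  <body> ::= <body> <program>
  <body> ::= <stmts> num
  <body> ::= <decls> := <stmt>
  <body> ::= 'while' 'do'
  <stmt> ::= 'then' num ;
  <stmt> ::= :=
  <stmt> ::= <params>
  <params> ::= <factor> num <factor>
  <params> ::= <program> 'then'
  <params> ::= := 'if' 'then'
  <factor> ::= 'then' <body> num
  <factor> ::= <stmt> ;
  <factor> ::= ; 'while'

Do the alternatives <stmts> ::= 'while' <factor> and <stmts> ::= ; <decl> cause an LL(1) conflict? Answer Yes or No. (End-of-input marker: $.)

FIRST('while' <factor>) = { 'while' } and FIRST(; <decl>) = { ; }.
The FIRST sets are disjoint and neither alternative is nullable — no conflict.

No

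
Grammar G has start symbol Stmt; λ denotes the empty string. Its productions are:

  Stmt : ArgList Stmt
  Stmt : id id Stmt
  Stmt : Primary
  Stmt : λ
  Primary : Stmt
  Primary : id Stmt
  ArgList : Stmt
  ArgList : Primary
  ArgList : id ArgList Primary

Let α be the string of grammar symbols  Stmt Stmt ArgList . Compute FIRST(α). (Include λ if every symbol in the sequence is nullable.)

Add FIRST(Stmt)\{λ} = { id }; Stmt is nullable, continue.
Add FIRST(Stmt)\{λ} = { id }; Stmt is nullable, continue.
Add FIRST(ArgList)\{λ} = { id }; ArgList is nullable, continue.
Every symbol is nullable, so include λ.

{ id, λ }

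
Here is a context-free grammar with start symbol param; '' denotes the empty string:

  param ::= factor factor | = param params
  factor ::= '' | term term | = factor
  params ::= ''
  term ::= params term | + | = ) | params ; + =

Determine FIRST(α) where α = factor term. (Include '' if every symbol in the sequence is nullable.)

Add FIRST(factor)\{''} = { +, ;, = }; factor is nullable, continue.
Add FIRST(term) = { +, ;, = }; term is not nullable, stop.

{ +, ;, = }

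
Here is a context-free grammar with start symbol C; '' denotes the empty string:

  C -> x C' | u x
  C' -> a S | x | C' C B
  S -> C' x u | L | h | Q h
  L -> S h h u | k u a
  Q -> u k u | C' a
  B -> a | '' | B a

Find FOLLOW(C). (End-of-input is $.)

C is the start symbol, so $ ∈ FOLLOW(C).
In C' -> C' C B: add FIRST(B)\{''} = { a }.
  Since B is nullable, also add FOLLOW(C') = { $, a, u, x }.
Union: FOLLOW(C) = { $, a, u, x }.

{ $, a, u, x }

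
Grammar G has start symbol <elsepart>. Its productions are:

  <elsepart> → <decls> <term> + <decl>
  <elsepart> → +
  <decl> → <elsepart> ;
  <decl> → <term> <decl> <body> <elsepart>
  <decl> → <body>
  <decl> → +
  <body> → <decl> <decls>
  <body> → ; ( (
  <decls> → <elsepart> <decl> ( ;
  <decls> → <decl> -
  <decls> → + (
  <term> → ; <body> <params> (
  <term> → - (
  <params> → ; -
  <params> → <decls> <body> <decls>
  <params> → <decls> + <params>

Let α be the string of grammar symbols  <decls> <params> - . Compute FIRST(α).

{ +, -, ; }

Add FIRST(<decls>) = { +, -, ; }; <decls> is not nullable, stop.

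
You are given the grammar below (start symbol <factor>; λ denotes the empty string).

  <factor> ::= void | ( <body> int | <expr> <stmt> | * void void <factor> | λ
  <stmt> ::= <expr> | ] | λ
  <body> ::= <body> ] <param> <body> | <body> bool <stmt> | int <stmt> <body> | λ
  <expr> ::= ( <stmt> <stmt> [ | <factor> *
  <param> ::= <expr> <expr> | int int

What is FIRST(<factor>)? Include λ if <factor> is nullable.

<factor> ::= void contributes {void}.
<factor> ::= ( <body> int contributes {(}.
From <factor> ::= <expr> <stmt>: add FIRST(<expr>) = { (, *, void }.
<factor> ::= * void void <factor> contributes {*}.
<factor> ::= λ contributes λ.
Union: FIRST(<factor>) = { (, *, void, λ }.

{ (, *, void, λ }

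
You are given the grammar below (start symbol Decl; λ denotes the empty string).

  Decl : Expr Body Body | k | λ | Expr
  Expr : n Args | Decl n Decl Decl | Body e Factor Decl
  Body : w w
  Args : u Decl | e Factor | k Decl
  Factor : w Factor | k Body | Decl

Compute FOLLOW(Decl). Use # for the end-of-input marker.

{ #, k, n, w }

Decl is the start symbol, so # ∈ FOLLOW(Decl).
In Expr : Decl n Decl Decl: add FIRST(n Decl Decl) = { n }.
In Expr : Decl n Decl Decl: add FIRST(Decl)\{λ} = { k, n, w }.
  Since Decl is nullable, also add FOLLOW(Expr) = { #, k, n, w }.
In Expr : Decl n Decl Decl: Decl is at the end, add FOLLOW(Expr) = { #, k, n, w }.
In Expr : Body e Factor Decl: Decl is at the end, add FOLLOW(Expr) = { #, k, n, w }.
In Args : u Decl: Decl is at the end, add FOLLOW(Args) = { #, k, n, w }.
In Args : k Decl: Decl is at the end, add FOLLOW(Args) = { #, k, n, w }.
In Factor : Decl: Decl is at the end, add FOLLOW(Factor) = { #, k, n, w }.
Union: FOLLOW(Decl) = { #, k, n, w }.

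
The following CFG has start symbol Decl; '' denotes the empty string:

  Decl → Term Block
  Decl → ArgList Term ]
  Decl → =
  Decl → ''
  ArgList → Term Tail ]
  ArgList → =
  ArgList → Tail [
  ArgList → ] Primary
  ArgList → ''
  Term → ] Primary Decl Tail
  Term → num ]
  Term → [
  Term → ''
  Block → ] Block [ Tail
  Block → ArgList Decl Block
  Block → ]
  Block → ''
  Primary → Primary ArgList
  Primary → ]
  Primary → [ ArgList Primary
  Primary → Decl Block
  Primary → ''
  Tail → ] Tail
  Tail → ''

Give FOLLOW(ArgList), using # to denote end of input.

In Decl → ArgList Term ]: add FIRST(Term ]) = { [, ], num }.
In Block → ArgList Decl Block: add FIRST(Decl Block)\{''} = { =, [, ], num }.
  Since Decl Block is nullable, also add FOLLOW(Block) = { #, =, [, ], num }.
In Primary → Primary ArgList: ArgList is at the end, add FOLLOW(Primary) = { #, =, [, ], num }.
In Primary → [ ArgList Primary: add FIRST(Primary)\{''} = { =, [, ], num }.
  Since Primary is nullable, also add FOLLOW(Primary) = { #, =, [, ], num }.
Union: FOLLOW(ArgList) = { #, =, [, ], num }.

{ #, =, [, ], num }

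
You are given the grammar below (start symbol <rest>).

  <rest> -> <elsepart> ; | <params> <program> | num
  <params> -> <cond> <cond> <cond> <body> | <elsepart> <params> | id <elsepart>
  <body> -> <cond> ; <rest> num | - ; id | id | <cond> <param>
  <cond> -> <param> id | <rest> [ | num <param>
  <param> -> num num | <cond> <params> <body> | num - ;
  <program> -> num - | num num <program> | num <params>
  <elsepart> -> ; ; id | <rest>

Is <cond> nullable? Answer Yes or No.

No nonterminal in this grammar is nullable.
No production of <cond> has an RHS whose symbols are all nullable, so <cond> is not nullable.

No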